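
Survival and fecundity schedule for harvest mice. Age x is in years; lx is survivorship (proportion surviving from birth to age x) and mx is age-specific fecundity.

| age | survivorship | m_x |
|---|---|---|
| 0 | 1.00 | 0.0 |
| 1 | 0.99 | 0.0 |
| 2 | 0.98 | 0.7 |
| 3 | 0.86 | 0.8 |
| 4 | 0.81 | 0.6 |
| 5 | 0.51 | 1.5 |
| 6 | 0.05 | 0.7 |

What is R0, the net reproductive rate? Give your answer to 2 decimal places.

2.66

lx·mx by age: 0, 0, 0.686, 0.688, 0.486, 0.765, 0.035
R0 = Σ lx·mx = 2.66 → 2.66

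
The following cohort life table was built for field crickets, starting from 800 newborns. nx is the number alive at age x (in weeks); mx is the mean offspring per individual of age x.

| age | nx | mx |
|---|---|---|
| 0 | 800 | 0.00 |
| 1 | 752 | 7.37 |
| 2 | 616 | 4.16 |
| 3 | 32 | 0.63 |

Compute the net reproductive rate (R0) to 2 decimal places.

10.16

lx = nx/n0 = nx/800: 1, 0.94, 0.77, 0.04
lx·mx by age: 0, 6.9278, 3.2032, 0.0252
R0 = Σ lx·mx = 10.1562 → 10.16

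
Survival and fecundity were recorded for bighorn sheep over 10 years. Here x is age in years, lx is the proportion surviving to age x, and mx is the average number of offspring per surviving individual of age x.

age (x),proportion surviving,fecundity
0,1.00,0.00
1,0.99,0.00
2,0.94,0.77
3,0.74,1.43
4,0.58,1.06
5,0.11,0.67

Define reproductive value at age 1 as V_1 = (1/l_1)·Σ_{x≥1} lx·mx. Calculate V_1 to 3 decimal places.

lx·mx for x ≥ 1: 0, 0.7238, 1.0582, 0.6148, 0.0737 → sum = 2.4705
V_1 = 2.4705 / l_1 = 2.4705 / 0.99 = 2.495455… → 2.495

2.495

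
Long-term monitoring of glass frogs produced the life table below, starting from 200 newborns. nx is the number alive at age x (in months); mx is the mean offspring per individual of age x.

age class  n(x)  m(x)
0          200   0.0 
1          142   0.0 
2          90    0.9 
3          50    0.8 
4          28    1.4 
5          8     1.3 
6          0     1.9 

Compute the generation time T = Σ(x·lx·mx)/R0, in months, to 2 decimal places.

2.88

lx = nx/n0 = nx/200: 1, 0.71, 0.45, 0.25, 0.14, 0.04, 0
lx·mx: 0, 0, 0.405, 0.2, 0.196, 0.052, 0 → R0 = 0.853
x·lx·mx: 0, 0, 0.81, 0.6, 0.784, 0.26, 0 → Σ = 2.454
T = 2.454 / 0.853 = 2.876905… → 2.88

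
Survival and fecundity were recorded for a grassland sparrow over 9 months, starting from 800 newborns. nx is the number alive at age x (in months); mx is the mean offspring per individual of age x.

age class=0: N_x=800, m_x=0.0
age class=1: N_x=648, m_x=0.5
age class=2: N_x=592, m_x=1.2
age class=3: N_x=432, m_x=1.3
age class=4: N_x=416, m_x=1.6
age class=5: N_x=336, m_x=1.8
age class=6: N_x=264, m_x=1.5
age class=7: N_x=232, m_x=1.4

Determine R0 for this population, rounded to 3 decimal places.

lx = nx/n0 = nx/800: 1, 0.81, 0.74, 0.54, 0.52, 0.42, 0.33, 0.29
lx·mx by age: 0, 0.405, 0.888, 0.702, 0.832, 0.756, 0.495, 0.406
R0 = Σ lx·mx = 4.484 → 4.484

4.484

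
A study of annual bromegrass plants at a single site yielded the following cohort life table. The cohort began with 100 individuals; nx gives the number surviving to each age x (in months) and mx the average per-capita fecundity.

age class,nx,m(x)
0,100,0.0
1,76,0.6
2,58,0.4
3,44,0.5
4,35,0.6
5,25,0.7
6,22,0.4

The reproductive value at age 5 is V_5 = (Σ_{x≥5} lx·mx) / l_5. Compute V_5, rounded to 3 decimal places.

1.052

lx = nx/n0 = nx/100: 1, 0.76, 0.58, 0.44, 0.35, 0.25, 0.22
lx·mx for x ≥ 5: 0.175, 0.088 → sum = 0.263
V_5 = 0.263 / l_5 = 0.263 / 0.25 = 1.052 → 1.052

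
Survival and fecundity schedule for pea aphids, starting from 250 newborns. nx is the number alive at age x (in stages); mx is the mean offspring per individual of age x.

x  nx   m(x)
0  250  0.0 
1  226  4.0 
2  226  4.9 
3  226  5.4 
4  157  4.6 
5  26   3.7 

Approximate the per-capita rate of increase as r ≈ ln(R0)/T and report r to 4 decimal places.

lx = nx/n0 = nx/250: 1, 0.904, 0.904, 0.904, 0.628, 0.104
R0 = Σ lx·mx = 0 + 3.616 + 4.4296 + 4.8816 + 2.8888 + 0.3848 = 16.2008
Σ x·lx·mx = 40.5992; T = 40.5992/16.2008 = 2.506…
r ≈ ln(R0)/T = ln(16.2008)/2.506… = 1.111357… → 1.1114

1.1114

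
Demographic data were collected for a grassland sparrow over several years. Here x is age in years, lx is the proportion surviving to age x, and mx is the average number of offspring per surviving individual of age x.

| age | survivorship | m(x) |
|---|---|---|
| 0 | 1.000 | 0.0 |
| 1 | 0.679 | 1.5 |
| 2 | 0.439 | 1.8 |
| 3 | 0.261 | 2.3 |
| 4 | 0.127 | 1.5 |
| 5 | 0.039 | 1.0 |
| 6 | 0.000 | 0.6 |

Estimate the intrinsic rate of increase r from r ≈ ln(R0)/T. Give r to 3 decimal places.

0.478

R0 = Σ lx·mx = 0 + 1.0185 + 0.7902 + 0.6003 + 0.1905 + 0.039 + 0 = 2.6385
Σ x·lx·mx = 5.3568; T = 5.3568/2.6385 = 2.03024…
r ≈ ln(R0)/T = ln(2.6385)/2.03024… = 0.47788… → 0.478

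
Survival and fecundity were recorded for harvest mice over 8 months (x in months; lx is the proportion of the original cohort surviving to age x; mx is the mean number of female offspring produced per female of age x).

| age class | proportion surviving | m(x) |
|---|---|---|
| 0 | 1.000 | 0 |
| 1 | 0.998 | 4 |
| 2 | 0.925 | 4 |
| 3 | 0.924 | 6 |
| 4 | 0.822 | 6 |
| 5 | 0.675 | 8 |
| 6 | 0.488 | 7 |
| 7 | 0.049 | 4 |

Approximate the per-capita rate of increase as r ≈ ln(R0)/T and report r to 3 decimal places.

0.929

R0 = Σ lx·mx = 0 + 3.992 + 3.7 + 5.544 + 4.932 + 5.4 + 3.416 + 0.196 = 27.18
Σ x·lx·mx = 96.62; T = 96.62/27.18 = 3.55482…
r ≈ ln(R0)/T = ln(27.18)/3.55482… = 0.92902… → 0.929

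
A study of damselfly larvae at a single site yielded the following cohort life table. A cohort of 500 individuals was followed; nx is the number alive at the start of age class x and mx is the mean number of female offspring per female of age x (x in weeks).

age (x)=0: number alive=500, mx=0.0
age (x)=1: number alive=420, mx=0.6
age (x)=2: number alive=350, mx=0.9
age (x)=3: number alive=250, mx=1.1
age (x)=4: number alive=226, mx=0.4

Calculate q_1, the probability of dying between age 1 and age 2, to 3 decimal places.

lx = nx/n0 = nx/500: 1, 0.84, 0.7, 0.5, 0.452
q_1 = (l_1 − l_2) / l_1 = (0.84 − 0.7) / 0.84
     = 0.14 / 0.84 = 0.166667… → 0.167

0.167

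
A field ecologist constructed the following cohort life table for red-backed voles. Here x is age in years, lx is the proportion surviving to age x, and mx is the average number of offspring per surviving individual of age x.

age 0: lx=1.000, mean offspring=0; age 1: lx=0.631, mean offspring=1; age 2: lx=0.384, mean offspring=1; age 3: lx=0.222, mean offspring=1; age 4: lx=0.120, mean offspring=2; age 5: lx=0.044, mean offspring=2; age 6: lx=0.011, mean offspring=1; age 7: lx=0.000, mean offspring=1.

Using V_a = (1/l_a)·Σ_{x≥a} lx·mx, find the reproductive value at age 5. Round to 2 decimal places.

lx·mx for x ≥ 5: 0.088, 0.011, 0 → sum = 0.099
V_5 = 0.099 / l_5 = 0.099 / 0.044 = 2.25 → 2.25

2.25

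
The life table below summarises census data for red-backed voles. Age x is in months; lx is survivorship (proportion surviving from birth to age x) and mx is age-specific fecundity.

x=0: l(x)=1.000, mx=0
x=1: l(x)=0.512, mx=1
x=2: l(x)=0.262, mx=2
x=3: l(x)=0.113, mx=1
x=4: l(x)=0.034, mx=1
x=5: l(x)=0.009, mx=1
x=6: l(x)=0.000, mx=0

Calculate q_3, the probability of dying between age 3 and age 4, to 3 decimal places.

q_3 = (l_3 − l_4) / l_3 = (0.113 − 0.034) / 0.113
     = 0.079 / 0.113 = 0.699115… → 0.699

0.699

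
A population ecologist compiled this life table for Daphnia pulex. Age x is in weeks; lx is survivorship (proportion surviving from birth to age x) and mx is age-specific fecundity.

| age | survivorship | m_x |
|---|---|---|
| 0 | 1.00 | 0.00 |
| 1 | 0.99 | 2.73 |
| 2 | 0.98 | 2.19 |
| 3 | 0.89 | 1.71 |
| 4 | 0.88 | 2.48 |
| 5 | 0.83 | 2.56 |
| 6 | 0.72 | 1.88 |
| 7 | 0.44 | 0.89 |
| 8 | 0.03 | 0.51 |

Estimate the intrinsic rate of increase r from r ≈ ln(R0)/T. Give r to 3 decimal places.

0.748

R0 = Σ lx·mx = 0 + 2.7027 + 2.1462 + 1.5219 + 2.1824 + 2.1248 + 1.3536 + 0.3916 + 0.0153 = 12.4385
Σ x·lx·mx = 41.8996; T = 41.8996/12.4385 = 3.36854…
r ≈ ln(R0)/T = ln(12.4385)/3.36854… = 0.74833… → 0.748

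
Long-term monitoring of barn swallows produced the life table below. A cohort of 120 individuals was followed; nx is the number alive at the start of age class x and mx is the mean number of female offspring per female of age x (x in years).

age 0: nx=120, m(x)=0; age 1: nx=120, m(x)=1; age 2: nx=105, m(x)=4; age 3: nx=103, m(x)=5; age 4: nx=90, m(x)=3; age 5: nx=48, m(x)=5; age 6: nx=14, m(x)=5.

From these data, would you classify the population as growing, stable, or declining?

lx = nx/n0 = nx/120: 1, 1, 0.875, 0.85833…, 0.75, 0.4, 0.11667…
R0 = Σ lx·mx = 0 + 1 + 3.5 + 4.291667… + 2.25 + 2 + 0.583333… = 13.625…
R0 > 1, so the population is growing.

growing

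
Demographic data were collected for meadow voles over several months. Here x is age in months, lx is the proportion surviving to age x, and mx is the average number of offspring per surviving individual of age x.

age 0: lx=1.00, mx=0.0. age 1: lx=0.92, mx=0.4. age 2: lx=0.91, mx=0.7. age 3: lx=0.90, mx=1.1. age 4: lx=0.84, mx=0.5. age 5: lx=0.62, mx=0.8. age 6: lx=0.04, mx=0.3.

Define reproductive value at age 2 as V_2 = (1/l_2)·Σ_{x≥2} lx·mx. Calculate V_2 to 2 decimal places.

2.81

lx·mx for x ≥ 2: 0.637, 0.99, 0.42, 0.496, 0.012 → sum = 2.555
V_2 = 2.555 / l_2 = 2.555 / 0.91 = 2.807692… → 2.81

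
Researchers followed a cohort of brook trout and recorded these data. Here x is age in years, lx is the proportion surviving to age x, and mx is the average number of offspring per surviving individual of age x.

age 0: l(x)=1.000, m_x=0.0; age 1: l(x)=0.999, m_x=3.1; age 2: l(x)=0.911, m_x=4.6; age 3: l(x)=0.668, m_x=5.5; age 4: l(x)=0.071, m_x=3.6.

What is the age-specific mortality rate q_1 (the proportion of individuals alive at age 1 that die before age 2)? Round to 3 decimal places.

0.088

q_1 = (l_1 − l_2) / l_1 = (0.999 − 0.911) / 0.999
     = 0.088 / 0.999 = 0.088088… → 0.088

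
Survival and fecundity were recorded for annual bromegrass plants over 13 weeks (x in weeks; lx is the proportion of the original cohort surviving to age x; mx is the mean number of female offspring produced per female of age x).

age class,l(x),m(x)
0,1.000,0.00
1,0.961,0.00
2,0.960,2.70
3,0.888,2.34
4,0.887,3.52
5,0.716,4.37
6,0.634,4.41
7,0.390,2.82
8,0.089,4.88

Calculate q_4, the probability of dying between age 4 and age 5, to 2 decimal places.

q_4 = (l_4 − l_5) / l_4 = (0.887 − 0.716) / 0.887
     = 0.171 / 0.887 = 0.192785… → 0.19

0.19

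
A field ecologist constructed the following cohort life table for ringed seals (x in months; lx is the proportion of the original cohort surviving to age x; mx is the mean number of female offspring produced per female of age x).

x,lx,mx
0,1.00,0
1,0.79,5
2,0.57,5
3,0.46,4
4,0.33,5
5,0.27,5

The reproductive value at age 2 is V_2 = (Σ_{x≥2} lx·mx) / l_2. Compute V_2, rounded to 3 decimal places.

13.491

lx·mx for x ≥ 2: 2.85, 1.84, 1.65, 1.35 → sum = 7.69
V_2 = 7.69 / l_2 = 7.69 / 0.57 = 13.491228… → 13.491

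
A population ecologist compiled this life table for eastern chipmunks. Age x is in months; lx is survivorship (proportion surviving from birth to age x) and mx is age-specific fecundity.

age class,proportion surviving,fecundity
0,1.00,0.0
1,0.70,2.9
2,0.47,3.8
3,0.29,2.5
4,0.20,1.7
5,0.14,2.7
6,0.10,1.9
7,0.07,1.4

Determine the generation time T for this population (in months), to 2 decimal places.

2.32

lx·mx: 0, 2.03, 1.786, 0.725, 0.34, 0.378, 0.19, 0.098 → R0 = 5.547
x·lx·mx: 0, 2.03, 3.572, 2.175, 1.36, 1.89, 1.14, 0.686 → Σ = 12.853
T = 12.853 / 5.547 = 2.317108… → 2.32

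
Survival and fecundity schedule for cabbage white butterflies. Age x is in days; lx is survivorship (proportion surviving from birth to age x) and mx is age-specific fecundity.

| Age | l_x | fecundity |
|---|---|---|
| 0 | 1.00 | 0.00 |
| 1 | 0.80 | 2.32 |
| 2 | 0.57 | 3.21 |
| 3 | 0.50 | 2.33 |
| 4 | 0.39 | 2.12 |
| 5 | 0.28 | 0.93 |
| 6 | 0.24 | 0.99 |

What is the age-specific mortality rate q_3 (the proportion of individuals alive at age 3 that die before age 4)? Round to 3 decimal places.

0.220

q_3 = (l_3 − l_4) / l_3 = (0.5 − 0.39) / 0.5
     = 0.11 / 0.5 = 0.22 → 0.220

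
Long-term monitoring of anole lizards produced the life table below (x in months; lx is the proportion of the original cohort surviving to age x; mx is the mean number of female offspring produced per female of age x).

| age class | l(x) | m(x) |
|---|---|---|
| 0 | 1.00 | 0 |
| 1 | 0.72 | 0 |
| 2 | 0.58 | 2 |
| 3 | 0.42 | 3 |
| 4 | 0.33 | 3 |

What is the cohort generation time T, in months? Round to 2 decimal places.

lx·mx: 0, 0, 1.16, 1.26, 0.99 → R0 = 3.41
x·lx·mx: 0, 0, 2.32, 3.78, 3.96 → Σ = 10.06
T = 10.06 / 3.41 = 2.950147… → 2.95

2.95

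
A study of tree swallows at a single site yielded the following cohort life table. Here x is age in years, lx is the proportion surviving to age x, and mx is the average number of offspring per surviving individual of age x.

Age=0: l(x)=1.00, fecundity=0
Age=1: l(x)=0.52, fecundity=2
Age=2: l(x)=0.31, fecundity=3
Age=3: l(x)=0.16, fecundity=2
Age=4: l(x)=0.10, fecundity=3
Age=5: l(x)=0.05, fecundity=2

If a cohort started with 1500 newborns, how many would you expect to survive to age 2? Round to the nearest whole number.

465

Expected survivors = N0 · l_2 = 1500 × 0.31 = 465 → 465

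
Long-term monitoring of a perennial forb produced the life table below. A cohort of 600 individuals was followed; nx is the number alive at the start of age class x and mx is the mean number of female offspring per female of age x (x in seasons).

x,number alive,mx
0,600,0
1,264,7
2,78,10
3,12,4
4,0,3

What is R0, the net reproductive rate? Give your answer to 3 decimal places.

lx = nx/n0 = nx/600: 1, 0.44, 0.13, 0.02, 0
lx·mx by age: 0, 3.08, 1.3, 0.08, 0
R0 = Σ lx·mx = 4.46 → 4.460

4.460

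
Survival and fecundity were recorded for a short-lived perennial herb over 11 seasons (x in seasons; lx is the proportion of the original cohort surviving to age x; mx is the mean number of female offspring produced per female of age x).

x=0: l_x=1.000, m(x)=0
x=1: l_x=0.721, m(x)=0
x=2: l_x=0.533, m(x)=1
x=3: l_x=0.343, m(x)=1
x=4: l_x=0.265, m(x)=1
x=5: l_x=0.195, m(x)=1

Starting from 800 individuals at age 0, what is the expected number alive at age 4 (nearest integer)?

212

Expected survivors = N0 · l_4 = 800 × 0.265 = 212 → 212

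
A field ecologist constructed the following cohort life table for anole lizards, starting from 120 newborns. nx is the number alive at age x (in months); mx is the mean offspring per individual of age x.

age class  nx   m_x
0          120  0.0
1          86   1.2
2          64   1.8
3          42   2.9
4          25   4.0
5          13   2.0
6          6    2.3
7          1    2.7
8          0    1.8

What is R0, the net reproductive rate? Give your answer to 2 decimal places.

4.02

lx = nx/n0 = nx/120: 1, 0.71667…, 0.53333…, 0.35, 0.20833…, 0.10833…, 0.05, 0.00833…, 0
lx·mx by age: 0, 0.86…, 0.96…, 1.015, 0.833333…, 0.216667…, 0.115, 0.0225…, 0
R0 = Σ lx·mx = 4.0225… → 4.02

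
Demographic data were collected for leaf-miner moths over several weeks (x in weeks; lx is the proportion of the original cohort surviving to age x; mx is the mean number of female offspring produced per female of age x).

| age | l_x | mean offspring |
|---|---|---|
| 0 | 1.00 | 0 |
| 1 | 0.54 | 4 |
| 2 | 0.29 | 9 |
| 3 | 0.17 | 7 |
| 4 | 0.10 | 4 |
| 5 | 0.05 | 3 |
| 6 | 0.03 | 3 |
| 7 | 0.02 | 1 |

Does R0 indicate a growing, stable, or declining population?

R0 = Σ lx·mx = 0 + 2.16 + 2.61 + 1.19 + 0.4 + 0.15 + 0.09 + 0.02 = 6.62
R0 > 1, so the population is growing.

growing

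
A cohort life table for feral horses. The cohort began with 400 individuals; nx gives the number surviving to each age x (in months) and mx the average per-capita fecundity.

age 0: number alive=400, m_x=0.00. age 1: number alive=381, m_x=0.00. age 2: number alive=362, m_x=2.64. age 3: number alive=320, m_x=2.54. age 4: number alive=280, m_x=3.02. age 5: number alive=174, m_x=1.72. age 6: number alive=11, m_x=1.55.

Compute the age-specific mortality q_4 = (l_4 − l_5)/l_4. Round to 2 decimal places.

lx = nx/n0 = nx/400: 1, 0.9525, 0.905, 0.8, 0.7, 0.435, 0.0275
q_4 = (l_4 − l_5) / l_4 = (0.7 − 0.435) / 0.7
     = 0.265 / 0.7 = 0.378571… → 0.38

0.38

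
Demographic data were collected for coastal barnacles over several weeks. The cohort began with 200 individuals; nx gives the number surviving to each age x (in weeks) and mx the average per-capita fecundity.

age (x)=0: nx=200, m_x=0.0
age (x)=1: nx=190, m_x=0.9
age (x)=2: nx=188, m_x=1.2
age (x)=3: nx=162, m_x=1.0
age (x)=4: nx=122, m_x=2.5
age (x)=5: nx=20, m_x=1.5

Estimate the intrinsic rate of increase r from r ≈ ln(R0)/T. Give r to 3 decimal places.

lx = nx/n0 = nx/200: 1, 0.95, 0.94, 0.81, 0.61, 0.1
R0 = Σ lx·mx = 0 + 0.855 + 1.128 + 0.81 + 1.525 + 0.15 = 4.468
Σ x·lx·mx = 12.391; T = 12.391/4.468 = 2.77328…
r ≈ ln(R0)/T = ln(4.468)/2.77328… = 0.53977… → 0.540

0.540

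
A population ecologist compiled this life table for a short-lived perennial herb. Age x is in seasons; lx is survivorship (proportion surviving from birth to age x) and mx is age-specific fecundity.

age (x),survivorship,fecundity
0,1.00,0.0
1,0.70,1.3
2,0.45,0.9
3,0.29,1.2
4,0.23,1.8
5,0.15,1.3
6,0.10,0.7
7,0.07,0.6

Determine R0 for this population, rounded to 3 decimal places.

lx·mx by age: 0, 0.91, 0.405, 0.348, 0.414, 0.195, 0.07, 0.042
R0 = Σ lx·mx = 2.384 → 2.384

2.384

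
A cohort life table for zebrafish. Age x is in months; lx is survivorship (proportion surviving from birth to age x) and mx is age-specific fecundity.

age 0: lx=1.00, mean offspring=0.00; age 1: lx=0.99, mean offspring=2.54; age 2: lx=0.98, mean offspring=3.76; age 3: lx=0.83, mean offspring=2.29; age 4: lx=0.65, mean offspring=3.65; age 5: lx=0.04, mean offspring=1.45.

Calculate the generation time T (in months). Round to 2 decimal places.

lx·mx: 0, 2.5146, 3.6848, 1.9007, 2.3725, 0.058 → R0 = 10.5306
x·lx·mx: 0, 2.5146, 7.3696, 5.7021, 9.49, 0.29 → Σ = 25.3663
T = 25.3663 / 10.5306 = 2.408818… → 2.41

2.41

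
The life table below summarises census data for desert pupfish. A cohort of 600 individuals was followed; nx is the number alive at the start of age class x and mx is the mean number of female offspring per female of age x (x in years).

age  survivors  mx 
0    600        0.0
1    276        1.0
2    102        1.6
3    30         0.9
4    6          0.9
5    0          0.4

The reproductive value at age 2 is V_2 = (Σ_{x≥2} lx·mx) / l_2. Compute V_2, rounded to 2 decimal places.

1.92

lx = nx/n0 = nx/600: 1, 0.46, 0.17, 0.05, 0.01, 0
lx·mx for x ≥ 2: 0.272, 0.045, 0.009, 0 → sum = 0.326
V_2 = 0.326 / l_2 = 0.326 / 0.17 = 1.917647… → 1.92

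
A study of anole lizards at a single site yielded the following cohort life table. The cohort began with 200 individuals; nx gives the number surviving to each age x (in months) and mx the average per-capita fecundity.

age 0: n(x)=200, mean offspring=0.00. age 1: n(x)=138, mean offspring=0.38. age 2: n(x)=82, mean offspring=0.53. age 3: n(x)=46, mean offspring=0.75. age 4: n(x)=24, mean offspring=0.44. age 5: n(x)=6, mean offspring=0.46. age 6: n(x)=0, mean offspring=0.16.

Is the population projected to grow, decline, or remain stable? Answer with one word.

declining

lx = nx/n0 = nx/200: 1, 0.69, 0.41, 0.23, 0.12, 0.03, 0
R0 = Σ lx·mx = 0 + 0.2622 + 0.2173 + 0.1725 + 0.0528 + 0.0138 + 0 = 0.7186
R0 < 1, so the population is declining.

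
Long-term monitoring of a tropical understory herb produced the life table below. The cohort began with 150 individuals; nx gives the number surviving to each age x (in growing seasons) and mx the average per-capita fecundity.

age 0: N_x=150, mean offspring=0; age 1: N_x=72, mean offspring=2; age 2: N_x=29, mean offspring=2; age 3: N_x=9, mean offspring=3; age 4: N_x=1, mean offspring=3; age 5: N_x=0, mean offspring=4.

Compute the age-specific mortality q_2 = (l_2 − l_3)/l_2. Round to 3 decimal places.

lx = nx/n0 = nx/150: 1, 0.48, 0.19333…, 0.06, 0.00667…, 0
q_2 = (l_2 − l_3) / l_2 = (0.193333… − 0.06) / 0.193333…
     = 0.133333… / 0.193333… = 0.689655… → 0.690

0.690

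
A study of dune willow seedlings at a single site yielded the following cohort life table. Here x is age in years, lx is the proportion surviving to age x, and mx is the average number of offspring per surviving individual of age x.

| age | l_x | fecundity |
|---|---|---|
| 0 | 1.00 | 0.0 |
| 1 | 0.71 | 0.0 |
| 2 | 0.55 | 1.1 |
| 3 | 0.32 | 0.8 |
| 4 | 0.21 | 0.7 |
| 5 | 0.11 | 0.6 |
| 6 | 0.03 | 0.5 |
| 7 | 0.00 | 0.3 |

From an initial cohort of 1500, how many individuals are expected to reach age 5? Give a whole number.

165

Expected survivors = N0 · l_5 = 1500 × 0.11 = 165 → 165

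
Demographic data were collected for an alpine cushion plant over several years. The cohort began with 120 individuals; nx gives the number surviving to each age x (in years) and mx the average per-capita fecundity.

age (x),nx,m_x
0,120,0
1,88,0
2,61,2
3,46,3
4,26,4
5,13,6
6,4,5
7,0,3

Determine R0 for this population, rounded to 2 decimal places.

lx = nx/n0 = nx/120: 1, 0.73333…, 0.50833…, 0.38333…, 0.21667…, 0.10833…, 0.03333…, 0
lx·mx by age: 0, 0, 1.016667…, 1.15…, 0.866667…, 0.65…, 0.166667…, 0
R0 = Σ lx·mx = 3.85… → 3.85

3.85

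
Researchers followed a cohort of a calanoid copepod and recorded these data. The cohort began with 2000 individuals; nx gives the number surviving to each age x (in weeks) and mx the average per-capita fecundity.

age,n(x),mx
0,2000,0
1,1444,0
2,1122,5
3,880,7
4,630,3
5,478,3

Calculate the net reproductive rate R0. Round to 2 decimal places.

lx = nx/n0 = nx/2000: 1, 0.722, 0.561, 0.44, 0.315, 0.239
lx·mx by age: 0, 0, 2.805, 3.08, 0.945, 0.717
R0 = Σ lx·mx = 7.547 → 7.55

7.55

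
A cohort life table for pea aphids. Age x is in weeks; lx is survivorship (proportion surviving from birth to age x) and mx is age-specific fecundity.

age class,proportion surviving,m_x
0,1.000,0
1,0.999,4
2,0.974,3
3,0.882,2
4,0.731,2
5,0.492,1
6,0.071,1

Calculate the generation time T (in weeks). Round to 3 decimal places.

lx·mx: 0, 3.996, 2.922, 1.764, 1.462, 0.492, 0.071 → R0 = 10.707
x·lx·mx: 0, 3.996, 5.844, 5.292, 5.848, 2.46, 0.426 → Σ = 23.866
T = 23.866 / 10.707 = 2.229009… → 2.229

2.229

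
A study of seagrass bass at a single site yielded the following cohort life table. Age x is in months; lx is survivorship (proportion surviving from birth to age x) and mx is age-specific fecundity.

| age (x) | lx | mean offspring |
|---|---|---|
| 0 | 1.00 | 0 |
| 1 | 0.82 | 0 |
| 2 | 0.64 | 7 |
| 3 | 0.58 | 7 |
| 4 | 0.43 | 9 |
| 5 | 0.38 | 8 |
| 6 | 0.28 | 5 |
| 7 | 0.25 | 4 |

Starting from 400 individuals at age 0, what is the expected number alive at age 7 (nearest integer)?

Expected survivors = N0 · l_7 = 400 × 0.25 = 100 → 100

100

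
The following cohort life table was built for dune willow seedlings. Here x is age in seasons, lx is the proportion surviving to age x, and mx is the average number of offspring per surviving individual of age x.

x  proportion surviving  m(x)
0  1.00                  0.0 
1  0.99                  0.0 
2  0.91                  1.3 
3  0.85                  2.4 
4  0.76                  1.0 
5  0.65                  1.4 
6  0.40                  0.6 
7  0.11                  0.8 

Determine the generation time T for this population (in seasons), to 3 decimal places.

3.473

lx·mx: 0, 0, 1.183, 2.04, 0.76, 0.91, 0.24, 0.088 → R0 = 5.221
x·lx·mx: 0, 0, 2.366, 6.12, 3.04, 4.55, 1.44, 0.616 → Σ = 18.132
T = 18.132 / 5.221 = 3.472898… → 3.473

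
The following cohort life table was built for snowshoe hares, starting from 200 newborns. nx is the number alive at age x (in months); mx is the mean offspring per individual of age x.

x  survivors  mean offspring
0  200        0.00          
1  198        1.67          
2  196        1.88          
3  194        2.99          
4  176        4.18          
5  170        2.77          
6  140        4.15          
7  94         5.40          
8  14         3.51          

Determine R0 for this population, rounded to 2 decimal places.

18.12

lx = nx/n0 = nx/200: 1, 0.99, 0.98, 0.97, 0.88, 0.85, 0.7, 0.47, 0.07
lx·mx by age: 0, 1.6533, 1.8424, 2.9003, 3.6784, 2.3545, 2.905, 2.538, 0.2457
R0 = Σ lx·mx = 18.1176 → 18.12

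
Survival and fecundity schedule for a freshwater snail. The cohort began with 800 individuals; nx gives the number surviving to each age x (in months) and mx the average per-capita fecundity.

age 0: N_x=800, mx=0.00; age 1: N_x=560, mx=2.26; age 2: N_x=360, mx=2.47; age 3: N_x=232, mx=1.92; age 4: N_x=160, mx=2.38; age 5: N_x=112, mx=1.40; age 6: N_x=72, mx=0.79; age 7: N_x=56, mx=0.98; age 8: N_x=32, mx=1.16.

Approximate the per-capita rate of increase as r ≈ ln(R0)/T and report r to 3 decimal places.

0.602

lx = nx/n0 = nx/800: 1, 0.7, 0.45, 0.29, 0.2, 0.14, 0.09, 0.07, 0.04
R0 = Σ lx·mx = 0 + 1.582 + 1.1115 + 0.5568 + 0.476 + 0.196 + 0.0711 + 0.0686 + 0.0464 = 4.1084
Σ x·lx·mx = 9.6374; T = 9.6374/4.1084 = 2.34578…
r ≈ ln(R0)/T = ln(4.1084)/2.34578… = 0.60237… → 0.602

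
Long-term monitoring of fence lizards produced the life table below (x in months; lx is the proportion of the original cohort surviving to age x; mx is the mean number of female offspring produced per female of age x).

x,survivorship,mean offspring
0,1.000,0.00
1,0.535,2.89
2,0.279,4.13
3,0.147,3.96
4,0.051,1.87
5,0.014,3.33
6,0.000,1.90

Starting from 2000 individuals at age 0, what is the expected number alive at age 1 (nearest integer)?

1070

Expected survivors = N0 · l_1 = 2000 × 0.535 = 1070 → 1070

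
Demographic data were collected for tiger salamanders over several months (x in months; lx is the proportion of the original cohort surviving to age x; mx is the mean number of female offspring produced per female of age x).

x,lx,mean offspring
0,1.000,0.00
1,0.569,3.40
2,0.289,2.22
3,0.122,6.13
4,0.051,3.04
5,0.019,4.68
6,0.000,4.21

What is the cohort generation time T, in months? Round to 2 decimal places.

1.83

lx·mx: 0, 1.9346, 0.64158, 0.74786, 0.15504, 0.08892, 0 → R0 = 3.568
x·lx·mx: 0, 1.9346, 1.28316, 2.24358, 0.62016, 0.4446, 0 → Σ = 6.5261
T = 6.5261 / 3.568 = 1.829064… → 1.83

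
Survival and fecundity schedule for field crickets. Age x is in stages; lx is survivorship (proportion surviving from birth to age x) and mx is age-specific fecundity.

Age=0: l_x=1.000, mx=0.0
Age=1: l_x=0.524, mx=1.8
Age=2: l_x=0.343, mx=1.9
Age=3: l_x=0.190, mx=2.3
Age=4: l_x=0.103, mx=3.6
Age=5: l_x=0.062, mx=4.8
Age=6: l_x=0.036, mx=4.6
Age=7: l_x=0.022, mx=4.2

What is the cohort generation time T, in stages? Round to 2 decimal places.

2.76

lx·mx: 0, 0.9432, 0.6517, 0.437, 0.3708, 0.2976, 0.1656, 0.0924 → R0 = 2.9583
x·lx·mx: 0, 0.9432, 1.3034, 1.311, 1.4832, 1.488, 0.9936, 0.6468 → Σ = 8.1692
T = 8.1692 / 2.9583 = 2.761451… → 2.76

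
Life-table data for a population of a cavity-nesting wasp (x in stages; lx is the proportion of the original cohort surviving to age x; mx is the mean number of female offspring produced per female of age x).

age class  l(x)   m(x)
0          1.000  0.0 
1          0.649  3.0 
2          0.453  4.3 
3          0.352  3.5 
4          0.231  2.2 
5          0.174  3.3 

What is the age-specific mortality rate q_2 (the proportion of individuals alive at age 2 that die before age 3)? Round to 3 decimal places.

q_2 = (l_2 − l_3) / l_2 = (0.453 − 0.352) / 0.453
     = 0.101 / 0.453 = 0.222958… → 0.223

0.223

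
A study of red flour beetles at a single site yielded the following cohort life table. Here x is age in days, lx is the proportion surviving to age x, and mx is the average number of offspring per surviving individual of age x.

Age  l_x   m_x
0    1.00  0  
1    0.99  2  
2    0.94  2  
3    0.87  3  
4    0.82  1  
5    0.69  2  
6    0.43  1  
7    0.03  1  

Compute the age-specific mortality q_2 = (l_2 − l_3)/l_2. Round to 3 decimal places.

0.074

q_2 = (l_2 − l_3) / l_2 = (0.94 − 0.87) / 0.94
     = 0.07 / 0.94 = 0.074468… → 0.074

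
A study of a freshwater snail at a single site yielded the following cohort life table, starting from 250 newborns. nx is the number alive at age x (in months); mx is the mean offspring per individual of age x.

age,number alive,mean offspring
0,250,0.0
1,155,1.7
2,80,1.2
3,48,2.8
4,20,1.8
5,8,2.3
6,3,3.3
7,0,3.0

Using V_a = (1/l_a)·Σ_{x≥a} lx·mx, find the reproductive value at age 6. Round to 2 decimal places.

lx = nx/n0 = nx/250: 1, 0.62, 0.32, 0.192, 0.08, 0.032, 0.012, 0
lx·mx for x ≥ 6: 0.0396, 0 → sum = 0.0396
V_6 = 0.0396 / l_6 = 0.0396 / 0.012 = 3.3 → 3.30

3.30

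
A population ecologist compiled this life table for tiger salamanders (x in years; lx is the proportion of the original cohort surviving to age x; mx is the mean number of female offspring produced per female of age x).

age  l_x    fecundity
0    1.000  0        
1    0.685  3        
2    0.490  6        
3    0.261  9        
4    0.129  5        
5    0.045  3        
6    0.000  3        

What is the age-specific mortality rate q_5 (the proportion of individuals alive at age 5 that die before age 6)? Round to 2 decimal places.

q_5 = (l_5 − l_6) / l_5 = (0.045 − 0) / 0.045
     = 0.045 / 0.045 = 1 → 1.00

1.00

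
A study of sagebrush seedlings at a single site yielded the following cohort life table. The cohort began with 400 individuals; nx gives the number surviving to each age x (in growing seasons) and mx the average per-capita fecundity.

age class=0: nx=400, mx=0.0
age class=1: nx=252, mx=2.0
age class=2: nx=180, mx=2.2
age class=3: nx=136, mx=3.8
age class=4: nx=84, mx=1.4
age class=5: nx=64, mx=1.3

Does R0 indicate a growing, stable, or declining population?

growing

lx = nx/n0 = nx/400: 1, 0.63, 0.45, 0.34, 0.21, 0.16
R0 = Σ lx·mx = 0 + 1.26 + 0.99 + 1.292 + 0.294 + 0.208 = 4.044
R0 > 1, so the population is growing.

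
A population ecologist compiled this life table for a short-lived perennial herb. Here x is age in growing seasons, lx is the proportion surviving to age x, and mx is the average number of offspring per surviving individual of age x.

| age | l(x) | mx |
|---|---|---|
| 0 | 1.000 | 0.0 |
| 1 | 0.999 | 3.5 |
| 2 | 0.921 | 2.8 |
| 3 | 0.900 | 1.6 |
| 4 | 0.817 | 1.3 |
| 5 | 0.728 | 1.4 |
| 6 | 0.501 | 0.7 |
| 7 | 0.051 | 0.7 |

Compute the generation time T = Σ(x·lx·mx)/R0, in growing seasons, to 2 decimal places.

2.47

lx·mx: 0, 3.4965, 2.5788, 1.44, 1.0621, 1.0192, 0.3507, 0.0357 → R0 = 9.983
x·lx·mx: 0, 3.4965, 5.1576, 4.32, 4.2484, 5.096, 2.1042, 0.2499 → Σ = 24.6726
T = 24.6726 / 9.983 = 2.471461… → 2.47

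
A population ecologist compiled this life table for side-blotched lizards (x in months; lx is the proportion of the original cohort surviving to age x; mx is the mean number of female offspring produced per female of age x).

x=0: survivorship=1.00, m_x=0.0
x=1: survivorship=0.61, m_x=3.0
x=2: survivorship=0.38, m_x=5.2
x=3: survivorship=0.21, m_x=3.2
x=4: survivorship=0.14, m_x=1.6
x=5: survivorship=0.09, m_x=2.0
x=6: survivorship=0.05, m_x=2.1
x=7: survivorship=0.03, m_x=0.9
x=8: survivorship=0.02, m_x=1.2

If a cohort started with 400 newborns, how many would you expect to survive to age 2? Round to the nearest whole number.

Expected survivors = N0 · l_2 = 400 × 0.38 = 152 → 152

152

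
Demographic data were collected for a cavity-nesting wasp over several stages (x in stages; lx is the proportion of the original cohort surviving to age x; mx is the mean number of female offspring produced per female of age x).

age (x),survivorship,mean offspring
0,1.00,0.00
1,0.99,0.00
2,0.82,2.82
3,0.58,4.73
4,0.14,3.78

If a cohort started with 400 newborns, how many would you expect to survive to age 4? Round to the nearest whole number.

Expected survivors = N0 · l_4 = 400 × 0.14 = 56 → 56

56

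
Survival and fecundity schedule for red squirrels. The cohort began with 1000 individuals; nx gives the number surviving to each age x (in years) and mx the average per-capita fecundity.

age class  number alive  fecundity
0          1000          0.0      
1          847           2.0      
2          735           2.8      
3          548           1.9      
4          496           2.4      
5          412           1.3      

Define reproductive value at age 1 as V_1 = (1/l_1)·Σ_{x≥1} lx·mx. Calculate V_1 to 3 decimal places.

lx = nx/n0 = nx/1000: 1, 0.847, 0.735, 0.548, 0.496, 0.412
lx·mx for x ≥ 1: 1.694, 2.058, 1.0412, 1.1904, 0.5356 → sum = 6.5192
V_1 = 6.5192 / l_1 = 6.5192 / 0.847 = 7.696812… → 7.697

7.697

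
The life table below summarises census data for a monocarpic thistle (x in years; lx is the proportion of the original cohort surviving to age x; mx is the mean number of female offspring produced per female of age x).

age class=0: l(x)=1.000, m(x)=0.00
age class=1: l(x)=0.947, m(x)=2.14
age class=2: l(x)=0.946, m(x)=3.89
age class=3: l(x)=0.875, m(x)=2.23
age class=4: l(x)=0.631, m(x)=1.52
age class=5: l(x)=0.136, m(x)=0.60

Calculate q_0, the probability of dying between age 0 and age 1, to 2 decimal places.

q_0 = (l_0 − l_1) / l_0 = (1 − 0.947) / 1
     = 0.053 / 1 = 0.053 → 0.05

0.05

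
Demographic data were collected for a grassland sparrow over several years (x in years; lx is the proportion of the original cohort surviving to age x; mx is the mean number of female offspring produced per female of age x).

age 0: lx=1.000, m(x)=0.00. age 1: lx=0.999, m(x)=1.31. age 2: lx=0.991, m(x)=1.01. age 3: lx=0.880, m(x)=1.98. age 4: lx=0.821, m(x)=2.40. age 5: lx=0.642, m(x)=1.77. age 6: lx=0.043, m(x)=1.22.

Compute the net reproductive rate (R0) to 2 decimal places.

lx·mx by age: 0, 1.30869, 1.00091, 1.7424, 1.9704, 1.13634, 0.05246
R0 = Σ lx·mx = 7.2112 → 7.21

7.21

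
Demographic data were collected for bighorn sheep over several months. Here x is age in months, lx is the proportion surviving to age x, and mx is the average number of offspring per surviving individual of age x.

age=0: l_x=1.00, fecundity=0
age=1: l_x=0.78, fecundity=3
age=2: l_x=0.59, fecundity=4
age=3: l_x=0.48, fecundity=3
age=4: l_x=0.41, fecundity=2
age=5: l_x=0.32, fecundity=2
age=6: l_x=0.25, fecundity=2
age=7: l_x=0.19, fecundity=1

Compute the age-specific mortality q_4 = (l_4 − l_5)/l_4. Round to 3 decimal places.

q_4 = (l_4 − l_5) / l_4 = (0.41 − 0.32) / 0.41
     = 0.09 / 0.41 = 0.219512… → 0.220

0.220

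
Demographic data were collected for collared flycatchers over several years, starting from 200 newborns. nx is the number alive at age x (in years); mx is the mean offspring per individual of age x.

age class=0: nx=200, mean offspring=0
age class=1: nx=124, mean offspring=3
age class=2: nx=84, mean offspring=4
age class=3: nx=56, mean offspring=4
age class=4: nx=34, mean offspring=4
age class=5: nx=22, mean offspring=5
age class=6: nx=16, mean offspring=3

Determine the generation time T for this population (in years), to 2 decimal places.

lx = nx/n0 = nx/200: 1, 0.62, 0.42, 0.28, 0.17, 0.11, 0.08
lx·mx: 0, 1.86, 1.68, 1.12, 0.68, 0.55, 0.24 → R0 = 6.13
x·lx·mx: 0, 1.86, 3.36, 3.36, 2.72, 2.75, 1.44 → Σ = 15.49
T = 15.49 / 6.13 = 2.526917… → 2.53

2.53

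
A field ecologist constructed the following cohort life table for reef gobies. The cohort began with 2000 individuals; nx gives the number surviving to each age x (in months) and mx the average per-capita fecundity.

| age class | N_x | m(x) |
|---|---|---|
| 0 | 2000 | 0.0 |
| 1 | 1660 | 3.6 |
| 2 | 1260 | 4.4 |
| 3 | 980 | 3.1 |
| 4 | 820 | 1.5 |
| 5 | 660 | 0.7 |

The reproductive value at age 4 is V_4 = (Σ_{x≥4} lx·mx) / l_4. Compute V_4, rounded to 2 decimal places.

lx = nx/n0 = nx/2000: 1, 0.83, 0.63, 0.49, 0.41, 0.33
lx·mx for x ≥ 4: 0.615, 0.231 → sum = 0.846
V_4 = 0.846 / l_4 = 0.846 / 0.41 = 2.063415… → 2.06

2.06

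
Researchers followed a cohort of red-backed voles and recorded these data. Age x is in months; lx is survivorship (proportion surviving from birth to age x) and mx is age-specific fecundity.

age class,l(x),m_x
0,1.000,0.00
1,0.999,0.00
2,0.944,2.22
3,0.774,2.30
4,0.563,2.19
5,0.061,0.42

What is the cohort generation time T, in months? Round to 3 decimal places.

lx·mx: 0, 0, 2.09568, 1.7802, 1.23297, 0.02562 → R0 = 5.13447
x·lx·mx: 0, 0, 4.19136, 5.3406, 4.93188, 0.1281 → Σ = 14.59194
T = 14.59194 / 5.13447 = 2.841956… → 2.842

2.842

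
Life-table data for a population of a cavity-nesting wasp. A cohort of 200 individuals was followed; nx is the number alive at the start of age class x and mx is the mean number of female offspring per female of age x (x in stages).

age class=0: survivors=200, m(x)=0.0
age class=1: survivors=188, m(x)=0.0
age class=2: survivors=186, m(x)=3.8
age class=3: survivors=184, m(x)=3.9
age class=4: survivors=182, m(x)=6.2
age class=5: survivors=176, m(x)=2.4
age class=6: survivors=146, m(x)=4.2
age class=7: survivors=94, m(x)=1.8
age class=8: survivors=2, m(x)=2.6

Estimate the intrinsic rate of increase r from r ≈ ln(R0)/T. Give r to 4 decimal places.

lx = nx/n0 = nx/200: 1, 0.94, 0.93, 0.92, 0.91, 0.88, 0.73, 0.47, 0.01
R0 = Σ lx·mx = 0 + 0 + 3.534 + 3.588 + 5.642 + 2.112 + 3.066 + 0.846 + 0.026 = 18.814
Σ x·lx·mx = 75.486; T = 75.486/18.814 = 4.01222…
r ≈ ln(R0)/T = ln(18.814)/4.01222… = 0.731415… → 0.7314

0.7314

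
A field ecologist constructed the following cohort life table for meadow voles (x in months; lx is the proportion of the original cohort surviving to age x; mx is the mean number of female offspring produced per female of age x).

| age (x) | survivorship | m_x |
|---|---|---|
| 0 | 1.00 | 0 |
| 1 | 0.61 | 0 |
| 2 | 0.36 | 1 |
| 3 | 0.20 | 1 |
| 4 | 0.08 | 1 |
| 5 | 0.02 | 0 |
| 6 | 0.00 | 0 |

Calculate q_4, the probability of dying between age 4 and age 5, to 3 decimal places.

q_4 = (l_4 − l_5) / l_4 = (0.08 − 0.02) / 0.08
     = 0.06 / 0.08 = 0.75 → 0.750

0.750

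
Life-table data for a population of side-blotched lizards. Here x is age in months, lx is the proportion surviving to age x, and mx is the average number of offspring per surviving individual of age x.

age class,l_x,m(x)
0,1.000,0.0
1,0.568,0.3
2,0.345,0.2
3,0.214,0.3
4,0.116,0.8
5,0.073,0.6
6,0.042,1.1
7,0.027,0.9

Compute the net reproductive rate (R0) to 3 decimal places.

0.511

lx·mx by age: 0, 0.1704, 0.069, 0.0642, 0.0928, 0.0438, 0.0462, 0.0243
R0 = Σ lx·mx = 0.5107 → 0.511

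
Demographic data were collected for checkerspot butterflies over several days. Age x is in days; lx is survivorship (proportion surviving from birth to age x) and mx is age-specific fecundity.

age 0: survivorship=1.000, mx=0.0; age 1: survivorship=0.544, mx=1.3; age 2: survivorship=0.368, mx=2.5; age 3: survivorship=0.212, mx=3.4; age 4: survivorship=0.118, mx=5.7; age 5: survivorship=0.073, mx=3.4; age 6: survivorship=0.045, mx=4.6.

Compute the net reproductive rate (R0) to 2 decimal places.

3.48

lx·mx by age: 0, 0.7072, 0.92, 0.7208, 0.6726, 0.2482, 0.207
R0 = Σ lx·mx = 3.4758 → 3.48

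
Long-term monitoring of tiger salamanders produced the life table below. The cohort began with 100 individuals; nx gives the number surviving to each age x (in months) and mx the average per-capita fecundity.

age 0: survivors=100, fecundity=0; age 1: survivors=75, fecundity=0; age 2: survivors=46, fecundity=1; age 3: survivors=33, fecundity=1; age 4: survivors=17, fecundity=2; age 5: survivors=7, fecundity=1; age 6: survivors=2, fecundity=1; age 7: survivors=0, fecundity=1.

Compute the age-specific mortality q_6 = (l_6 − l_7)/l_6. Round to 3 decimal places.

1.000

lx = nx/n0 = nx/100: 1, 0.75, 0.46, 0.33, 0.17, 0.07, 0.02, 0
q_6 = (l_6 − l_7) / l_6 = (0.02 − 0) / 0.02
     = 0.02 / 0.02 = 1 → 1.000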